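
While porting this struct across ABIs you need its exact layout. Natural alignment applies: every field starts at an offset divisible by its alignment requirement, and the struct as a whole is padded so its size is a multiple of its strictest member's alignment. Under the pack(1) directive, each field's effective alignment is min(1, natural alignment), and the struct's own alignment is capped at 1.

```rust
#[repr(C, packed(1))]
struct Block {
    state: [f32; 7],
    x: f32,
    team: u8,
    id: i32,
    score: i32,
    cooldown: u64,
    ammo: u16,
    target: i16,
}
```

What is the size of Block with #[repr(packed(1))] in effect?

53

0..28  state  (28B, 1-aligned)
28..32  x  (4B, 1-aligned)
32..33  team  (1B, 1-aligned)
33..37  id  (4B, 1-aligned)
37..41  score  (4B, 1-aligned)
41..49  cooldown  (8B, 1-aligned)
49..51  ammo  (2B, 1-aligned)
51..53  target  (2B, 1-aligned)
sizeof = 53, alignof = 1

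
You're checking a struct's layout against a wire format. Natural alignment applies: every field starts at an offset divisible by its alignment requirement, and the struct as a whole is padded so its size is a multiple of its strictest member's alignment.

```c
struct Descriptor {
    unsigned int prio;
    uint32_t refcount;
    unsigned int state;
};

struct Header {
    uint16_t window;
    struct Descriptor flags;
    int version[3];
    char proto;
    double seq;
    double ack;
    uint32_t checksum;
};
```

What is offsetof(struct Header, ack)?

40

Descriptor: prio at 0 (size 4, align 4) → ends 4; refcount at 4 (size 4, align 4) → ends 8; state at 8 (size 4, align 4) → ends 12; total 12 bytes, alignment 4
window at 0 (size 2, align 2) → ends 2
pad 2 to align 4 for flags
flags at 4 (size 12, align 4) → ends 16
version at 16 (size 12, align 4) → ends 28
proto at 28 (size 1, align 1) → ends 29
pad 3 to align 8 for seq
seq at 32 (size 8, align 8) → ends 40
ack at 40 (size 8, align 8) → ends 48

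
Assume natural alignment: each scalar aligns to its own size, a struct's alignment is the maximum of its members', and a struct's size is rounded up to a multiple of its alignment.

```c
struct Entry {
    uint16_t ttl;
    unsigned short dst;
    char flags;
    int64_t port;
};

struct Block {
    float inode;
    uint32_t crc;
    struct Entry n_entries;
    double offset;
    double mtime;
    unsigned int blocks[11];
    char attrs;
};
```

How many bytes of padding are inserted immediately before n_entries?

Entry: @0: ttl [2B, align 2] → 2; @2: dst [2B, align 2] → 4; @4: flags [1B, align 1] → 5; +3 pad (align 8); @8: port [8B, align 8] → 16; size 16, align 8
@0: inode [4B, align 4] → 4
@4: crc [4B, align 4] → 8
@8: n_entries [16B, align 8] → 24

0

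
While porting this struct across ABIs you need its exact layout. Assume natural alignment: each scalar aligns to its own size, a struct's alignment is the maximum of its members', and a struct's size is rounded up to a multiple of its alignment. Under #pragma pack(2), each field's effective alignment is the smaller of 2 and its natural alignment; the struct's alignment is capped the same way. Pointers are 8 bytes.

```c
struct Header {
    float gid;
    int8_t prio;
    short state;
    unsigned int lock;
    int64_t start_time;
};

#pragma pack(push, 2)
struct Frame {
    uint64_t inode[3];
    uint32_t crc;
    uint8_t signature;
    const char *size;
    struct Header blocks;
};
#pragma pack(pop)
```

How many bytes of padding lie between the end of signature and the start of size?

1

Header: 0..4  gid  (4B, 4-aligned); 4..5  prio  (1B, 1-aligned); 5..6  -- padding (1B); 6..8  state  (2B, 2-aligned); 8..12  lock  (4B, 4-aligned); 12..16  -- padding (4B); 16..24  start_time  (8B, 8-aligned); sizeof = 24, alignof = 8
0..24  inode  (24B, 2-aligned)
24..28  crc  (4B, 2-aligned)
28..29  signature  (1B, 1-aligned)
29..30  -- padding (1B)
30..38  size  (8B, 2-aligned)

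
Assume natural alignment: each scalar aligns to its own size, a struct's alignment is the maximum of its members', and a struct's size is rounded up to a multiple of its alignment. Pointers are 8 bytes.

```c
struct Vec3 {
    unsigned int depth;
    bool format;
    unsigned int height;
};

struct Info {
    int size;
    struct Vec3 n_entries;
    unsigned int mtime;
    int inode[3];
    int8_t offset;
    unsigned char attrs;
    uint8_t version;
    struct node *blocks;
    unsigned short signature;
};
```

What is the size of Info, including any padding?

Vec3: @0: depth [4B, align 4] → 4; @4: format [1B, align 1] → 5; +3 pad (align 4); @8: height [4B, align 4] → 12; size 12, align 4
@0: size [4B, align 4] → 4
@4: n_entries [12B, align 4] → 16
@16: mtime [4B, align 4] → 20
@20: inode [12B, align 4] → 32
@32: offset [1B, align 1] → 33
@33: attrs [1B, align 1] → 34
@34: version [1B, align 1] → 35
+5 pad (align 8)
@40: blocks [8B, align 8] → 48
@48: signature [2B, align 2] → 50
+6 tail pad (align 8)
size 56, align 8

56 bytes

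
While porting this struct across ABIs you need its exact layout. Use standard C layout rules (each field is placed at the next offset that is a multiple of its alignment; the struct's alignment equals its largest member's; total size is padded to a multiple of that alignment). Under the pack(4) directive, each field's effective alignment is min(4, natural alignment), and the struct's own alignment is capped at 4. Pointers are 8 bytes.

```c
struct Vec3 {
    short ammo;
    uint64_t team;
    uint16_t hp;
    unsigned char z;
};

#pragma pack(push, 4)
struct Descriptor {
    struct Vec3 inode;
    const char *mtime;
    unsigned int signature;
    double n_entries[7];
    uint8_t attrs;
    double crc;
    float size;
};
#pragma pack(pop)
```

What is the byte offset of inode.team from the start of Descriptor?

Vec3: ammo at 0 (size 2, align 2) → ends 2; pad 6 to align 8 for team; team at 8 (size 8, align 8) → ends 16; hp at 16 (size 2, align 2) → ends 18; z at 18 (size 1, align 1) → ends 19; tail pad 5 to reach multiple of 8; total 24 bytes, alignment 8
inode at 0 (size 24, align 4) → ends 24
within Vec3: team at 8
0 + 8 = 8

8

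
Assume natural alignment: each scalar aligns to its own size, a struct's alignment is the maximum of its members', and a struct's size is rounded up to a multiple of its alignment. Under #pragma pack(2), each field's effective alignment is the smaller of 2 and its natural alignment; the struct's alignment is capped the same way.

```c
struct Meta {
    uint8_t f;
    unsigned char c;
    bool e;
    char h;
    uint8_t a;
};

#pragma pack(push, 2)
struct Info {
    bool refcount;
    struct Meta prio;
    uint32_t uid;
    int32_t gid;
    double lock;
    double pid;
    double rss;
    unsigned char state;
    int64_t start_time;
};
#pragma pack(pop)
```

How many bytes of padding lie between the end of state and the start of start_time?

Meta: f at 0 (size 1, align 1) → ends 1; c at 1 (size 1, align 1) → ends 2; e at 2 (size 1, align 1) → ends 3; h at 3 (size 1, align 1) → ends 4; a at 4 (size 1, align 1) → ends 5; total 5 bytes, alignment 1
refcount at 0 (size 1, align 1) → ends 1
prio at 1 (size 5, align 1) → ends 6
uid at 6 (size 4, align 2) → ends 10
gid at 10 (size 4, align 2) → ends 14
lock at 14 (size 8, align 2) → ends 22
pid at 22 (size 8, align 2) → ends 30
rss at 30 (size 8, align 2) → ends 38
state at 38 (size 1, align 1) → ends 39
pad 1 to align 2 for start_time
start_time at 40 (size 8, align 2) → ends 48

1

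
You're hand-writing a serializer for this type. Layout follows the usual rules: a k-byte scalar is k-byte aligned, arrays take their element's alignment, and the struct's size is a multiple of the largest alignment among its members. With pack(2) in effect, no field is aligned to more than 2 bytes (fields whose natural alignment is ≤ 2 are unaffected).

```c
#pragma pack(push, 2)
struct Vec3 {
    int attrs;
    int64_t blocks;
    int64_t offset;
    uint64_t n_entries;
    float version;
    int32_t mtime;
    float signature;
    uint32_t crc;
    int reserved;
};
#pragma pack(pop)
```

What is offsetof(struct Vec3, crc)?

@0: attrs [4B, align 2] → 4
@4: blocks [8B, align 2] → 12
@12: offset [8B, align 2] → 20
@20: n_entries [8B, align 2] → 28
@28: version [4B, align 2] → 32
@32: mtime [4B, align 2] → 36
@36: signature [4B, align 2] → 40
@40: crc [4B, align 2] → 44

40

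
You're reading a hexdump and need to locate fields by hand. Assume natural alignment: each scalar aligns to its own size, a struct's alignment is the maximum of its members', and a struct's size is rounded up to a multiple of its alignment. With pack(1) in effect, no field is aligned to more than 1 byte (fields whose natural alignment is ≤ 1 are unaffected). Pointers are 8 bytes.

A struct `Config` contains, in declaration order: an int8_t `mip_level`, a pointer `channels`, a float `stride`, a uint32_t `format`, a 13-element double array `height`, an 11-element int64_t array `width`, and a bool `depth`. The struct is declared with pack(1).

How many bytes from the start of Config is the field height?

17

mip_level at 0 (size 1, align 1) → ends 1
channels at 1 (size 8, align 1) → ends 9
stride at 9 (size 4, align 1) → ends 13
format at 13 (size 4, align 1) → ends 17
height at 17 (size 104, align 1) → ends 121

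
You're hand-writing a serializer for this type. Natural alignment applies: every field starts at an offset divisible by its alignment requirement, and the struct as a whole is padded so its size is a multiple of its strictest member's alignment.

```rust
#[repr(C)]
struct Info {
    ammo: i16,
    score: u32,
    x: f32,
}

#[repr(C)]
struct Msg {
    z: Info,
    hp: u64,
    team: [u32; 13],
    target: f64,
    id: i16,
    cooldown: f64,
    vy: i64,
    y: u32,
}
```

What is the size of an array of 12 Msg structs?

1440

Info: ammo at 0 (size 2, align 2) → ends 2; pad 2 to align 4 for score; score at 4 (size 4, align 4) → ends 8; x at 8 (size 4, align 4) → ends 12; total 12 bytes, alignment 4
z at 0 (size 12, align 4) → ends 12
pad 4 to align 8 for hp
hp at 16 (size 8, align 8) → ends 24
team at 24 (size 52, align 4) → ends 76
pad 4 to align 8 for target
target at 80 (size 8, align 8) → ends 88
id at 88 (size 2, align 2) → ends 90
pad 6 to align 8 for cooldown
cooldown at 96 (size 8, align 8) → ends 104
vy at 104 (size 8, align 8) → ends 112
y at 112 (size 4, align 4) → ends 116
tail pad 4 to reach multiple of 8
total 120 bytes, alignment 8
array of 12: 12 × 120 = 1440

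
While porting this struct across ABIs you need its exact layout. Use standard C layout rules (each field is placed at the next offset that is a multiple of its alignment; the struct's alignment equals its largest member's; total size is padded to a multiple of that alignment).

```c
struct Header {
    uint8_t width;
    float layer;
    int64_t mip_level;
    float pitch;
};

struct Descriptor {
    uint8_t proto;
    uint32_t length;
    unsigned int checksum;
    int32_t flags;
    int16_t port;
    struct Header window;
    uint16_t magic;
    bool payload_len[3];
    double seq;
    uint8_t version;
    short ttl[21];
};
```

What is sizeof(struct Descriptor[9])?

1008

Header: 0..1  width  (1B, 1-aligned); 1..4  -- padding (3B); 4..8  layer  (4B, 4-aligned); 8..16  mip_level  (8B, 8-aligned); 16..20  pitch  (4B, 4-aligned); 20..24  -- tail padding (4B); sizeof = 24, alignof = 8
0..1  proto  (1B, 1-aligned)
1..4  -- padding (3B)
4..8  length  (4B, 4-aligned)
8..12  checksum  (4B, 4-aligned)
12..16  flags  (4B, 4-aligned)
16..18  port  (2B, 2-aligned)
18..24  -- padding (6B)
24..48  window  (24B, 8-aligned)
48..50  magic  (2B, 2-aligned)
50..53  payload_len  (3B, 1-aligned)
53..56  -- padding (3B)
56..64  seq  (8B, 8-aligned)
64..65  version  (1B, 1-aligned)
65..66  -- padding (1B)
66..108  ttl  (42B, 2-aligned)
108..112  -- tail padding (4B)
sizeof = 112, alignof = 8
array of 9: 9 × 112 = 1008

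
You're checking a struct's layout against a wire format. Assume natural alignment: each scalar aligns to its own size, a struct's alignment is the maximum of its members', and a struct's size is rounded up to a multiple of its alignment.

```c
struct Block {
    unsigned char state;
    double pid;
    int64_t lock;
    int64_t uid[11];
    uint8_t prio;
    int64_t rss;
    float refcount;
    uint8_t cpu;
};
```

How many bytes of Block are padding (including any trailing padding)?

17

state at 0 (size 1, align 1) → ends 1
pad 7 to align 8 for pid
pid at 8 (size 8, align 8) → ends 16
lock at 16 (size 8, align 8) → ends 24
uid at 24 (size 88, align 8) → ends 112
prio at 112 (size 1, align 1) → ends 113
pad 7 to align 8 for rss
rss at 120 (size 8, align 8) → ends 128
refcount at 128 (size 4, align 4) → ends 132
cpu at 132 (size 1, align 1) → ends 133
tail pad 3 to reach multiple of 8
total 136 bytes, alignment 8
data bytes 119, size 136 → padding 17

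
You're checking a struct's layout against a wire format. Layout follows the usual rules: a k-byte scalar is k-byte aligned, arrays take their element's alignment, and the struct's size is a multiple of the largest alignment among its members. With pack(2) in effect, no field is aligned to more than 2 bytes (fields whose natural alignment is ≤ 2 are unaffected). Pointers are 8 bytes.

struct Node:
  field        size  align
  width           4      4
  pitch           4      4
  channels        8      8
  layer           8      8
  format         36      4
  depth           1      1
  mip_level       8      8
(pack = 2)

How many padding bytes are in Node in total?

1

@0: width [4B, align 2] → 4
@4: pitch [4B, align 2] → 8
@8: channels [8B, align 2] → 16
@16: layer [8B, align 2] → 24
@24: format [36B, align 2] → 60
@60: depth [1B, align 1] → 61
+1 pad (align 2)
@62: mip_level [8B, align 2] → 70
size 70, align 2
data bytes 69, size 70 → padding 1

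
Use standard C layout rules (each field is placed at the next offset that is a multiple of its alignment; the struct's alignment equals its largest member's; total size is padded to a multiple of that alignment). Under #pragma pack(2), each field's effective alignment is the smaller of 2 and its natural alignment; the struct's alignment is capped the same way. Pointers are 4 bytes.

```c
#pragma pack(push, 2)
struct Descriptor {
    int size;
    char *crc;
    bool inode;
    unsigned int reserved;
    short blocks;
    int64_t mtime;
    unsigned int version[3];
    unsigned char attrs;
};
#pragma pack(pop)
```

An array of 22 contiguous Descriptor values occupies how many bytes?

836

0..4  size  (4B, 2-aligned)
4..8  crc  (4B, 2-aligned)
8..9  inode  (1B, 1-aligned)
9..10  -- padding (1B)
10..14  reserved  (4B, 2-aligned)
14..16  blocks  (2B, 2-aligned)
16..24  mtime  (8B, 2-aligned)
24..36  version  (12B, 2-aligned)
36..37  attrs  (1B, 1-aligned)
37..38  -- tail padding (1B)
sizeof = 38, alignof = 2
array of 22: 22 × 38 = 836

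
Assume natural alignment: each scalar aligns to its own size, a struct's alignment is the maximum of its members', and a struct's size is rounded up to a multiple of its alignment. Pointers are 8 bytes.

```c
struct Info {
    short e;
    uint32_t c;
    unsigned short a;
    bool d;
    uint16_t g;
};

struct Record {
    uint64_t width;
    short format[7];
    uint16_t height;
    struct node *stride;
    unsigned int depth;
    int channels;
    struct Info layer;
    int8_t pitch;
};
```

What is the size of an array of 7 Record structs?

Info: @0: e [2B, align 2] → 2; +2 pad (align 4); @4: c [4B, align 4] → 8; @8: a [2B, align 2] → 10; @10: d [1B, align 1] → 11; +1 pad (align 2); @12: g [2B, align 2] → 14; +2 tail pad (align 4); size 16, align 4
@0: width [8B, align 8] → 8
@8: format [14B, align 2] → 22
@22: height [2B, align 2] → 24
@24: stride [8B, align 8] → 32
@32: depth [4B, align 4] → 36
@36: channels [4B, align 4] → 40
@40: layer [16B, align 4] → 56
@56: pitch [1B, align 1] → 57
+7 tail pad (align 8)
size 64, align 8
array of 7: 7 × 64 = 448

448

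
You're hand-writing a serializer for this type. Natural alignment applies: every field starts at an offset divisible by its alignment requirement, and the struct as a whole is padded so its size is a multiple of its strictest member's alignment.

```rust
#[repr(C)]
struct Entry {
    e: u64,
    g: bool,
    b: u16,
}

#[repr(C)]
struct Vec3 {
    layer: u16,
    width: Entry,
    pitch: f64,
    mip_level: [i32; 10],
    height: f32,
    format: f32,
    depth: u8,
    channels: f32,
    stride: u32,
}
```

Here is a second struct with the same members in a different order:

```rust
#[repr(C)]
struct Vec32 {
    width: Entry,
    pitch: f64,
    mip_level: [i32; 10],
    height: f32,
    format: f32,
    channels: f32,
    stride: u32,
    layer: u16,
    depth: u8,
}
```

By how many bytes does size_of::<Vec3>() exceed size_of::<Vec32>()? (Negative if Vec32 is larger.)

Entry: @0: e [8B, align 8] → 8; @8: g [1B, align 1] → 9; +1 pad (align 2); @10: b [2B, align 2] → 12; +4 tail pad (align 8); size 16, align 8
@0: layer [2B, align 2] → 2
+6 pad (align 8)
@8: width [16B, align 8] → 24
@24: pitch [8B, align 8] → 32
@32: mip_level [40B, align 4] → 72
@72: height [4B, align 4] → 76
@76: format [4B, align 4] → 80
@80: depth [1B, align 1] → 81
+3 pad (align 4)
@84: channels [4B, align 4] → 88
@88: stride [4B, align 4] → 92
+4 tail pad (align 8)
size 96, align 8
— Vec32 —
@0: width [16B, align 8] → 16
@16: pitch [8B, align 8] → 24
@24: mip_level [40B, align 4] → 64
@64: height [4B, align 4] → 68
@68: format [4B, align 4] → 72
@72: channels [4B, align 4] → 76
@76: stride [4B, align 4] → 80
@80: layer [2B, align 2] → 82
@82: depth [1B, align 1] → 83
+5 tail pad (align 8)
size 88, align 8
96 − 88 = 8

8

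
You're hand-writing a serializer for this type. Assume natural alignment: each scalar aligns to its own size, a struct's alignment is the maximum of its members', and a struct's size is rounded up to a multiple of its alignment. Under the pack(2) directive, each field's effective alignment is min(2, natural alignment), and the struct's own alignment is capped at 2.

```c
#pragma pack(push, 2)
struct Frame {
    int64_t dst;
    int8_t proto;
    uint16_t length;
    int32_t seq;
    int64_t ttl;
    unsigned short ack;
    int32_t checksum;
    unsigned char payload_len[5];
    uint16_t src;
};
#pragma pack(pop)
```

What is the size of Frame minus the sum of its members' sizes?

2

dst at 0 (size 8, align 2) → ends 8
proto at 8 (size 1, align 1) → ends 9
pad 1 to align 2 for length
length at 10 (size 2, align 2) → ends 12
seq at 12 (size 4, align 2) → ends 16
ttl at 16 (size 8, align 2) → ends 24
ack at 24 (size 2, align 2) → ends 26
checksum at 26 (size 4, align 2) → ends 30
payload_len at 30 (size 5, align 1) → ends 35
pad 1 to align 2 for src
src at 36 (size 2, align 2) → ends 38
total 38 bytes, alignment 2
data bytes 36, size 38 → padding 2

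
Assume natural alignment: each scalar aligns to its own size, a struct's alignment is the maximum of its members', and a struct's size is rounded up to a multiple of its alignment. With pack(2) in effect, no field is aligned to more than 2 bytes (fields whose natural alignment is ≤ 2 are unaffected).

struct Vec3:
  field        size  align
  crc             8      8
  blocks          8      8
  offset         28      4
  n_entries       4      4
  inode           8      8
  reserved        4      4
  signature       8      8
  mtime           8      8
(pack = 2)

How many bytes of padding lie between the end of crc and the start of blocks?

0

@0: crc [8B, align 2] → 8
@8: blocks [8B, align 2] → 16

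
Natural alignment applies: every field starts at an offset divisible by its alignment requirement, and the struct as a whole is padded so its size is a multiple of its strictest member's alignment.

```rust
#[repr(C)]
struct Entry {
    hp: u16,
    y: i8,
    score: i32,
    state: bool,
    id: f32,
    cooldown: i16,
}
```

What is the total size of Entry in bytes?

20 bytes

@0: hp [2B, align 2] → 2
@2: y [1B, align 1] → 3
+1 pad (align 4)
@4: score [4B, align 4] → 8
@8: state [1B, align 1] → 9
+3 pad (align 4)
@12: id [4B, align 4] → 16
@16: cooldown [2B, align 2] → 18
+2 tail pad (align 4)
size 20, align 4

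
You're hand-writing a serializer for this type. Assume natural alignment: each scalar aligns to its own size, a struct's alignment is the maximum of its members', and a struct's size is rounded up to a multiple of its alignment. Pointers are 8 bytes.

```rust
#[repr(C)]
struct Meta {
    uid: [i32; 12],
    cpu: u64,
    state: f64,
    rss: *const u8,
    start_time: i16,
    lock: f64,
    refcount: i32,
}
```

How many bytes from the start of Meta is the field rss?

64

0..48  uid  (48B, 4-aligned)
48..56  cpu  (8B, 8-aligned)
56..64  state  (8B, 8-aligned)
64..72  rss  (8B, 8-aligned)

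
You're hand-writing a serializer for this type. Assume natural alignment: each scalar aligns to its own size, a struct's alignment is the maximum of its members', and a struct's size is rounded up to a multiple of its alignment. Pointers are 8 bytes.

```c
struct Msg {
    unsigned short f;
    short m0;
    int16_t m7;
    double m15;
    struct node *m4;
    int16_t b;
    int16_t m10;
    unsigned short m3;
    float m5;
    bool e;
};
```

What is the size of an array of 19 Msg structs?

f at 0 (size 2, align 2) → ends 2
m0 at 2 (size 2, align 2) → ends 4
m7 at 4 (size 2, align 2) → ends 6
pad 2 to align 8 for m15
m15 at 8 (size 8, align 8) → ends 16
m4 at 16 (size 8, align 8) → ends 24
b at 24 (size 2, align 2) → ends 26
m10 at 26 (size 2, align 2) → ends 28
m3 at 28 (size 2, align 2) → ends 30
pad 2 to align 4 for m5
m5 at 32 (size 4, align 4) → ends 36
e at 36 (size 1, align 1) → ends 37
tail pad 3 to reach multiple of 8
total 40 bytes, alignment 8
array of 19: 19 × 40 = 760

760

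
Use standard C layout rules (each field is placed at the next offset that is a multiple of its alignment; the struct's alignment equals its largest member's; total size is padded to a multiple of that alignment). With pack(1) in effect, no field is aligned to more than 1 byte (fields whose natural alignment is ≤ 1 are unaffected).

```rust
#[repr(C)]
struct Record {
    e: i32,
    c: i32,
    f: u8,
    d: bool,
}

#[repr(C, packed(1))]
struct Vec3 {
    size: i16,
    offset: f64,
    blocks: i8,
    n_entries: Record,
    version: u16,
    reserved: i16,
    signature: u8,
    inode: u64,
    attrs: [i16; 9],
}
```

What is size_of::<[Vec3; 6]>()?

Record: e at 0 (size 4, align 4) → ends 4; c at 4 (size 4, align 4) → ends 8; f at 8 (size 1, align 1) → ends 9; d at 9 (size 1, align 1) → ends 10; tail pad 2 to reach multiple of 4; total 12 bytes, alignment 4
size at 0 (size 2, align 1) → ends 2
offset at 2 (size 8, align 1) → ends 10
blocks at 10 (size 1, align 1) → ends 11
n_entries at 11 (size 12, align 1) → ends 23
version at 23 (size 2, align 1) → ends 25
reserved at 25 (size 2, align 1) → ends 27
signature at 27 (size 1, align 1) → ends 28
inode at 28 (size 8, align 1) → ends 36
attrs at 36 (size 18, align 1) → ends 54
total 54 bytes, alignment 1
array of 6: 6 × 54 = 324

324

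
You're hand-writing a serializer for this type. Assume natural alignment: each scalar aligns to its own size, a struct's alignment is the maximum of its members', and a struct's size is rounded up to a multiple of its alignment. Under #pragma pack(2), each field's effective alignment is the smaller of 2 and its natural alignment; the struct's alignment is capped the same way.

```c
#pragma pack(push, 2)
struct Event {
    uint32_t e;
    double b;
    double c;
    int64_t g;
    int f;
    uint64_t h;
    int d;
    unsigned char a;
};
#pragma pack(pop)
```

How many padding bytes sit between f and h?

@0: e [4B, align 2] → 4
@4: b [8B, align 2] → 12
@12: c [8B, align 2] → 20
@20: g [8B, align 2] → 28
@28: f [4B, align 2] → 32
@32: h [8B, align 2] → 40

0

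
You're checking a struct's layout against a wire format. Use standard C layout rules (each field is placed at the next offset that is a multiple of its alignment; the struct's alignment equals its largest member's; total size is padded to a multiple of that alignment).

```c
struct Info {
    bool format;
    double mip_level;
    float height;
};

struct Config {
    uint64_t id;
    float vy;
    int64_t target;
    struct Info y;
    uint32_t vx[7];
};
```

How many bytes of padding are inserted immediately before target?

Info: 0..1  format  (1B, 1-aligned); 1..8  -- padding (7B); 8..16  mip_level  (8B, 8-aligned); 16..20  height  (4B, 4-aligned); 20..24  -- tail padding (4B); sizeof = 24, alignof = 8
0..8  id  (8B, 8-aligned)
8..12  vy  (4B, 4-aligned)
12..16  -- padding (4B)
16..24  target  (8B, 8-aligned)

4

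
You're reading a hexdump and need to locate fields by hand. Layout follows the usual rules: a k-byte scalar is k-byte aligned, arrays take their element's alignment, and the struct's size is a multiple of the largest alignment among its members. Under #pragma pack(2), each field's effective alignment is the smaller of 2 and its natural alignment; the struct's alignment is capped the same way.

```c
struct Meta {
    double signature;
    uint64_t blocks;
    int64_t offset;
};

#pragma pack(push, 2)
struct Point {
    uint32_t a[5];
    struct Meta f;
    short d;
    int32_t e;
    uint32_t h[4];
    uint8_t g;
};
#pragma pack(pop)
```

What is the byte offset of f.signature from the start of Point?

20

Meta: signature at 0 (size 8, align 8) → ends 8; blocks at 8 (size 8, align 8) → ends 16; offset at 16 (size 8, align 8) → ends 24; total 24 bytes, alignment 8
a at 0 (size 20, align 2) → ends 20
f at 20 (size 24, align 2) → ends 44
within Meta: signature at 0
20 + 0 = 20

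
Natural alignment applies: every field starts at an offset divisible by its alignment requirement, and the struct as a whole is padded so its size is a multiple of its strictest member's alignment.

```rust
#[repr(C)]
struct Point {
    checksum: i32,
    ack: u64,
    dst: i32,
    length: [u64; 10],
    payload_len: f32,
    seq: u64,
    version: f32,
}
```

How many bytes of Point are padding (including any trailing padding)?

16

@0: checksum [4B, align 4] → 4
+4 pad (align 8)
@8: ack [8B, align 8] → 16
@16: dst [4B, align 4] → 20
+4 pad (align 8)
@24: length [80B, align 8] → 104
@104: payload_len [4B, align 4] → 108
+4 pad (align 8)
@112: seq [8B, align 8] → 120
@120: version [4B, align 4] → 124
+4 tail pad (align 8)
size 128, align 8
data bytes 112, size 128 → padding 16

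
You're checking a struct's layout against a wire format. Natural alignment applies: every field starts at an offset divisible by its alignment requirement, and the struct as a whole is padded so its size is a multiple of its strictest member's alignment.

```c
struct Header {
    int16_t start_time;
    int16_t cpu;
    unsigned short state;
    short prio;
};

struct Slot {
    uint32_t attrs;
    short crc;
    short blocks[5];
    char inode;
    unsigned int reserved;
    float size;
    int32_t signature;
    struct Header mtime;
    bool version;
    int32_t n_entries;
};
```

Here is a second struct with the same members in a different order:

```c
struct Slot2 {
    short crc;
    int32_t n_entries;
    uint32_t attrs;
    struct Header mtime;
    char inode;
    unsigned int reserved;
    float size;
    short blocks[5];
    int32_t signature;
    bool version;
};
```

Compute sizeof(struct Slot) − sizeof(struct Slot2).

-4

Header: @0: start_time [2B, align 2] → 2; @2: cpu [2B, align 2] → 4; @4: state [2B, align 2] → 6; @6: prio [2B, align 2] → 8; size 8, align 2
@0: attrs [4B, align 4] → 4
@4: crc [2B, align 2] → 6
@6: blocks [10B, align 2] → 16
@16: inode [1B, align 1] → 17
+3 pad (align 4)
@20: reserved [4B, align 4] → 24
@24: size [4B, align 4] → 28
@28: signature [4B, align 4] → 32
@32: mtime [8B, align 2] → 40
@40: version [1B, align 1] → 41
+3 pad (align 4)
@44: n_entries [4B, align 4] → 48
size 48, align 4
— Slot2 —
@0: crc [2B, align 2] → 2
+2 pad (align 4)
@4: n_entries [4B, align 4] → 8
@8: attrs [4B, align 4] → 12
@12: mtime [8B, align 2] → 20
@20: inode [1B, align 1] → 21
+3 pad (align 4)
@24: reserved [4B, align 4] → 28
@28: size [4B, align 4] → 32
@32: blocks [10B, align 2] → 42
+2 pad (align 4)
@44: signature [4B, align 4] → 48
@48: version [1B, align 1] → 49
+3 tail pad (align 4)
size 52, align 4
48 − 52 = -4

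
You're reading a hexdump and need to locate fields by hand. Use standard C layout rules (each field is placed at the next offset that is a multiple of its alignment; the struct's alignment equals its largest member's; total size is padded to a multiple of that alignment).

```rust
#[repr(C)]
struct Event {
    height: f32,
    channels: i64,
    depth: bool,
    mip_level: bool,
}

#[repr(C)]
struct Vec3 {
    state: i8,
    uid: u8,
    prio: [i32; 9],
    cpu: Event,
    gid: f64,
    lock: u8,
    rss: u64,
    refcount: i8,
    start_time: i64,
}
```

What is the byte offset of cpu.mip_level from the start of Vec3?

57

Event: 0..4  height  (4B, 4-aligned); 4..8  -- padding (4B); 8..16  channels  (8B, 8-aligned); 16..17  depth  (1B, 1-aligned); 17..18  mip_level  (1B, 1-aligned); 18..24  -- tail padding (6B); sizeof = 24, alignof = 8
0..1  state  (1B, 1-aligned)
1..2  uid  (1B, 1-aligned)
2..4  -- padding (2B)
4..40  prio  (36B, 4-aligned)
40..64  cpu  (24B, 8-aligned)
within Event: mip_level at 17
40 + 17 = 57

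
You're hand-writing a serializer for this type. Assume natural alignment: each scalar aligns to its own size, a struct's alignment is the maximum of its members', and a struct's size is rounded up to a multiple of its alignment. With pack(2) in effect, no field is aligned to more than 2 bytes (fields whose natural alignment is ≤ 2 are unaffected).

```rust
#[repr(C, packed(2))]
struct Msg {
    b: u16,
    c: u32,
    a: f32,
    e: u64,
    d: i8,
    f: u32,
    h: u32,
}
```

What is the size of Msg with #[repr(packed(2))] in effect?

28

0..2  b  (2B, 2-aligned)
2..6  c  (4B, 2-aligned)
6..10  a  (4B, 2-aligned)
10..18  e  (8B, 2-aligned)
18..19  d  (1B, 1-aligned)
19..20  -- padding (1B)
20..24  f  (4B, 2-aligned)
24..28  h  (4B, 2-aligned)
sizeof = 28, alignof = 2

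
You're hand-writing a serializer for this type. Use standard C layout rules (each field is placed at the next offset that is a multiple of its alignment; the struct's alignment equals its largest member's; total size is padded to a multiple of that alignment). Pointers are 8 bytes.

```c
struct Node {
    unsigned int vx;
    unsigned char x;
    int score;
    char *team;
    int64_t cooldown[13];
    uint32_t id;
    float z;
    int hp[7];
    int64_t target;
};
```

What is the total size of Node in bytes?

vx at 0 (size 4, align 4) → ends 4
x at 4 (size 1, align 1) → ends 5
pad 3 to align 4 for score
score at 8 (size 4, align 4) → ends 12
pad 4 to align 8 for team
team at 16 (size 8, align 8) → ends 24
cooldown at 24 (size 104, align 8) → ends 128
id at 128 (size 4, align 4) → ends 132
z at 132 (size 4, align 4) → ends 136
hp at 136 (size 28, align 4) → ends 164
pad 4 to align 8 for target
target at 168 (size 8, align 8) → ends 176
total 176 bytes, alignment 8

176 bytes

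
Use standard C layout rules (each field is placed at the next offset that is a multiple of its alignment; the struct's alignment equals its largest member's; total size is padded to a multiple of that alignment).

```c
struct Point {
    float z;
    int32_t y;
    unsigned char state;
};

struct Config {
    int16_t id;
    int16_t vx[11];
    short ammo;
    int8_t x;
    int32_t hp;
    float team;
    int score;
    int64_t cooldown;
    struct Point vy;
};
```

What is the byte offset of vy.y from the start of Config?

Point: 0..4  z  (4B, 4-aligned); 4..8  y  (4B, 4-aligned); 8..9  state  (1B, 1-aligned); 9..12  -- tail padding (3B); sizeof = 12, alignof = 4
0..2  id  (2B, 2-aligned)
2..24  vx  (22B, 2-aligned)
24..26  ammo  (2B, 2-aligned)
26..27  x  (1B, 1-aligned)
27..28  -- padding (1B)
28..32  hp  (4B, 4-aligned)
32..36  team  (4B, 4-aligned)
36..40  score  (4B, 4-aligned)
40..48  cooldown  (8B, 8-aligned)
48..60  vy  (12B, 4-aligned)
within Point: y at 4
48 + 4 = 52

52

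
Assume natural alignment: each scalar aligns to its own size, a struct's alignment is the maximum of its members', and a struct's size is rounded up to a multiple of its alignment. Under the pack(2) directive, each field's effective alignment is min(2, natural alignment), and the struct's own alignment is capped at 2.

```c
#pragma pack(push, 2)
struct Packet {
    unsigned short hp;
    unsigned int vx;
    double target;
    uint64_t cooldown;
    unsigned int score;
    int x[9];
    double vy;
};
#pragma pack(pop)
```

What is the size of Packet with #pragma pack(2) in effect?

0..2  hp  (2B, 2-aligned)
2..6  vx  (4B, 2-aligned)
6..14  target  (8B, 2-aligned)
14..22  cooldown  (8B, 2-aligned)
22..26  score  (4B, 2-aligned)
26..62  x  (36B, 2-aligned)
62..70  vy  (8B, 2-aligned)
sizeof = 70, alignof = 2

70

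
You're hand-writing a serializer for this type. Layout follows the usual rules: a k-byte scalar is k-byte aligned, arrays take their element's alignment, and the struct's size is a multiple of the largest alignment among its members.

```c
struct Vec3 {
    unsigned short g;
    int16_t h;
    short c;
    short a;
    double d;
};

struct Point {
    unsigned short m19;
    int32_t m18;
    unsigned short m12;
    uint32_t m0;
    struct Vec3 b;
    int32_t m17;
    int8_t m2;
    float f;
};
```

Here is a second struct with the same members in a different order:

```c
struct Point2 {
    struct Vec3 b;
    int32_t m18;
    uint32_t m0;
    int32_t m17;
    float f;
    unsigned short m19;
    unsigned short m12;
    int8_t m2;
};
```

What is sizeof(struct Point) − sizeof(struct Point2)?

Vec3: g at 0 (size 2, align 2) → ends 2; h at 2 (size 2, align 2) → ends 4; c at 4 (size 2, align 2) → ends 6; a at 6 (size 2, align 2) → ends 8; d at 8 (size 8, align 8) → ends 16; total 16 bytes, alignment 8
m19 at 0 (size 2, align 2) → ends 2
pad 2 to align 4 for m18
m18 at 4 (size 4, align 4) → ends 8
m12 at 8 (size 2, align 2) → ends 10
pad 2 to align 4 for m0
m0 at 12 (size 4, align 4) → ends 16
b at 16 (size 16, align 8) → ends 32
m17 at 32 (size 4, align 4) → ends 36
m2 at 36 (size 1, align 1) → ends 37
pad 3 to align 4 for f
f at 40 (size 4, align 4) → ends 44
tail pad 4 to reach multiple of 8
total 48 bytes, alignment 8
— Point2 —
b at 0 (size 16, align 8) → ends 16
m18 at 16 (size 4, align 4) → ends 20
m0 at 20 (size 4, align 4) → ends 24
m17 at 24 (size 4, align 4) → ends 28
f at 28 (size 4, align 4) → ends 32
m19 at 32 (size 2, align 2) → ends 34
m12 at 34 (size 2, align 2) → ends 36
m2 at 36 (size 1, align 1) → ends 37
tail pad 3 to reach multiple of 8
total 40 bytes, alignment 8
48 − 40 = 8

8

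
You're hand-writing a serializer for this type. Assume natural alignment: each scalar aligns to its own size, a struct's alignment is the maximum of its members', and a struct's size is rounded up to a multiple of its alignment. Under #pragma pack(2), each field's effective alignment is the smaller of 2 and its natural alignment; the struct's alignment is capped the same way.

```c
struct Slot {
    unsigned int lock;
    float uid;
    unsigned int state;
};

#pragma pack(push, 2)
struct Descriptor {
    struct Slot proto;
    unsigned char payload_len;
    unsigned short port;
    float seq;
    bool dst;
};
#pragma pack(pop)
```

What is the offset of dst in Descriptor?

20

Slot: 0..4  lock  (4B, 4-aligned); 4..8  uid  (4B, 4-aligned); 8..12  state  (4B, 4-aligned); sizeof = 12, alignof = 4
0..12  proto  (12B, 2-aligned)
12..13  payload_len  (1B, 1-aligned)
13..14  -- padding (1B)
14..16  port  (2B, 2-aligned)
16..20  seq  (4B, 2-aligned)
20..21  dst  (1B, 1-aligned)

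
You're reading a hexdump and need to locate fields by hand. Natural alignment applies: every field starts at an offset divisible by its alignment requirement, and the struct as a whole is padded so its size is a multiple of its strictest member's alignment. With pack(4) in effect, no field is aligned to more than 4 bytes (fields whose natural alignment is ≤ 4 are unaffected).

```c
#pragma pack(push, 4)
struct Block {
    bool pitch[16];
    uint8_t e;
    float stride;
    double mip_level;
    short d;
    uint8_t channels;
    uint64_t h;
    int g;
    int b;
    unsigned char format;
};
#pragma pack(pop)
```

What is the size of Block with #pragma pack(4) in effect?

@0: pitch [16B, align 1] → 16
@16: e [1B, align 1] → 17
+3 pad (align 4)
@20: stride [4B, align 4] → 24
@24: mip_level [8B, align 4] → 32
@32: d [2B, align 2] → 34
@34: channels [1B, align 1] → 35
+1 pad (align 4)
@36: h [8B, align 4] → 44
@44: g [4B, align 4] → 48
@48: b [4B, align 4] → 52
@52: format [1B, align 1] → 53
+3 tail pad (align 4)
size 56, align 4

56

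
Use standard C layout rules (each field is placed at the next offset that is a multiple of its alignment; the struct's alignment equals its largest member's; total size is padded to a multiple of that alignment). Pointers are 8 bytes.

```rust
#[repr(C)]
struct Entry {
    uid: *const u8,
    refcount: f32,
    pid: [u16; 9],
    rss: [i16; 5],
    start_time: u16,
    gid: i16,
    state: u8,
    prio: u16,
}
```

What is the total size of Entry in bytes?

48 bytes

0..8  uid  (8B, 8-aligned)
8..12  refcount  (4B, 4-aligned)
12..30  pid  (18B, 2-aligned)
30..40  rss  (10B, 2-aligned)
40..42  start_time  (2B, 2-aligned)
42..44  gid  (2B, 2-aligned)
44..45  state  (1B, 1-aligned)
45..46  -- padding (1B)
46..48  prio  (2B, 2-aligned)
sizeof = 48, alignof = 8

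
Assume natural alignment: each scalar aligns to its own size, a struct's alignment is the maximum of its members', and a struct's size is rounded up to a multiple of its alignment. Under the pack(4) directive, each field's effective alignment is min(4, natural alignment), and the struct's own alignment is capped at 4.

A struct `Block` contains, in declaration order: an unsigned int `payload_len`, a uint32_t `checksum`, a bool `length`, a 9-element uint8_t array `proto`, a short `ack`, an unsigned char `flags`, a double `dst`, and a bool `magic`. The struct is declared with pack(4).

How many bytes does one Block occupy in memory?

36

@0: payload_len [4B, align 4] → 4
@4: checksum [4B, align 4] → 8
@8: length [1B, align 1] → 9
@9: proto [9B, align 1] → 18
@18: ack [2B, align 2] → 20
@20: flags [1B, align 1] → 21
+3 pad (align 4)
@24: dst [8B, align 4] → 32
@32: magic [1B, align 1] → 33
+3 tail pad (align 4)
size 36, align 4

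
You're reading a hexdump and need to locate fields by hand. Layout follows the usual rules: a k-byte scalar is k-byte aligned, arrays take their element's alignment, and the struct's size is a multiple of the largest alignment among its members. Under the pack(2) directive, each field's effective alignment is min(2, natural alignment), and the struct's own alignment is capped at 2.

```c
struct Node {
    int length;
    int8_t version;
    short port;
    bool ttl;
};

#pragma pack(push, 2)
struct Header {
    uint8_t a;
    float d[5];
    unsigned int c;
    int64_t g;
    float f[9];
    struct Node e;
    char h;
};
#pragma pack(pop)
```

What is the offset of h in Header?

Node: 0..4  length  (4B, 4-aligned); 4..5  version  (1B, 1-aligned); 5..6  -- padding (1B); 6..8  port  (2B, 2-aligned); 8..9  ttl  (1B, 1-aligned); 9..12  -- tail padding (3B); sizeof = 12, alignof = 4
0..1  a  (1B, 1-aligned)
1..2  -- padding (1B)
2..22  d  (20B, 2-aligned)
22..26  c  (4B, 2-aligned)
26..34  g  (8B, 2-aligned)
34..70  f  (36B, 2-aligned)
70..82  e  (12B, 2-aligned)
82..83  h  (1B, 1-aligned)

82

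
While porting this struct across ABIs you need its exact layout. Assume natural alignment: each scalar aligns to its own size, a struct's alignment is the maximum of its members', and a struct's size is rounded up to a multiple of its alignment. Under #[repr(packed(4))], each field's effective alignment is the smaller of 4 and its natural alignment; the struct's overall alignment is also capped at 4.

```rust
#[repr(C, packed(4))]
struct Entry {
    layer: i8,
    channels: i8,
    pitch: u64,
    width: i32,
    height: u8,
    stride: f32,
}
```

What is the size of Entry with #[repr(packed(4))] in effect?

0..1  layer  (1B, 1-aligned)
1..2  channels  (1B, 1-aligned)
2..4  -- padding (2B)
4..12  pitch  (8B, 4-aligned)
12..16  width  (4B, 4-aligned)
16..17  height  (1B, 1-aligned)
17..20  -- padding (3B)
20..24  stride  (4B, 4-aligned)
sizeof = 24, alignof = 4

24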